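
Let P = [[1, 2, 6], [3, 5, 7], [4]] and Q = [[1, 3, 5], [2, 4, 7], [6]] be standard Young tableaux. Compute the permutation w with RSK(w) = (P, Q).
4 1 5 3 7 2 6

Reverse the RSK construction: for i from n down to 1, find the cell of Q containing i, remove the entry at that cell from P, and reverse-bump it up through P; the value ejected from row 1 is w(i).

Step i=7: Q has 7 at row 2, column 3; remove 7 from row 2 of P and reverse-bump: 7 enters row 1 and ejects 6. So w(7) = 6. P is now [[1, 2, 7], [3, 5], [4]].
Step i=6: Q has 6 at row 3, column 1; remove 4 from row 3 of P and reverse-bump: 4 enters row 2 and ejects 3; 3 enters row 1 and ejects 2. So w(6) = 2. P is now [[1, 3, 7], [4, 5]].
Step i=5: Q has 5 at row 1, column 3; remove that cell from P, ejecting 7. So w(5) = 7. P is now [[1, 3], [4, 5]].
Step i=4: Q has 4 at row 2, column 2; remove 5 from row 2 of P and reverse-bump: 5 enters row 1 and ejects 3. So w(4) = 3. P is now [[1, 5], [4]].
Step i=3: Q has 3 at row 1, column 2; remove that cell from P, ejecting 5. So w(3) = 5. P is now [[1], [4]].
Step i=2: Q has 2 at row 2, column 1; remove 4 from row 2 of P and reverse-bump: 4 enters row 1 and ejects 1. So w(2) = 1. P is now [[4]].
Step i=1: Q has 1 at row 1, column 1; remove that cell from P, ejecting 4. So w(1) = 4. P is now [].

So w = 4 1 5 3 7 2 6.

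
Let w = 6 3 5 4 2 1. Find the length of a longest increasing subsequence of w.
2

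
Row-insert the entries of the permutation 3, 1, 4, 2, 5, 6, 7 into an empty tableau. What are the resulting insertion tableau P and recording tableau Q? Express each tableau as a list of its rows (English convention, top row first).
Insert each entry of the permutation into P by Schensted row insertion, recording in Q the position of each new cell.

After inserting 3: P = [[3]].
After inserting 1: P = [[1], [3]].
After inserting 4: P = [[1, 4], [3]].
After inserting 2: P = [[1, 2], [3, 4]].
After inserting 5: P = [[1, 2, 5], [3, 4]].
After inserting 6: P = [[1, 2, 5, 6], [3, 4]].
After inserting 7: P = [[1, 2, 5, 6, 7], [3, 4]].

So P = [[1, 2, 5, 6, 7], [3, 4]], Q = [[1, 3, 5, 6, 7], [2, 4]].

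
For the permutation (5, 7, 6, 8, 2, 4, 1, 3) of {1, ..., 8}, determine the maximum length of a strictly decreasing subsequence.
4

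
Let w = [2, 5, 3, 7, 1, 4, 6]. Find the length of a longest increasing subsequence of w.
4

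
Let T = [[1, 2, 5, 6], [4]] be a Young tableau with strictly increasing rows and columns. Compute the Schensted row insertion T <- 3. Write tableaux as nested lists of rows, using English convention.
In row 1, 3 replaces 5 (the leftmost entry greater than 3); 5 is bumped to row 2. 5 is appended to row 2. The new tableau is [[1, 2, 3, 6], [4, 5]].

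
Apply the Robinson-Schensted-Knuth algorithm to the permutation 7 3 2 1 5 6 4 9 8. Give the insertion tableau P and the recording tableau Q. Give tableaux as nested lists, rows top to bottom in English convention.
P = [[1, 4, 6, 8], [2, 5, 9], [3], [7]], Q = [[1, 5, 6, 8], [2, 7, 9], [3], [4]]

Insert each entry of the permutation into P by Schensted row insertion, recording in Q the position of each new cell.

Insert 7: appended to row 1. P = [[7]], Q = [[1]].
Insert 3: 3 bumps 7 from row 1; 7 starts row 2. P = [[3], [7]], Q = [[1], [2]].
Insert 2: 2 bumps 3 from row 1; 3 bumps 7 from row 2; 7 starts row 3. P = [[2], [3], [7]], Q = [[1], [2], [3]].
Insert 1: 1 bumps 2 from row 1; 2 bumps 3 from row 2; 3 bumps 7 from row 3; 7 starts row 4. P = [[1], [2], [3], [7]], Q = [[1], [2], [3], [4]].
Insert 5: appended to row 1. P = [[1, 5], [2], [3], [7]], Q = [[1, 5], [2], [3], [4]].
Insert 6: appended to row 1. P = [[1, 5, 6], [2], [3], [7]], Q = [[1, 5, 6], [2], [3], [4]].
Insert 4: 4 bumps 5 from row 1; 5 appends to row 2. P = [[1, 4, 6], [2, 5], [3], [7]], Q = [[1, 5, 6], [2, 7], [3], [4]].
Insert 9: appended to row 1. P = [[1, 4, 6, 9], [2, 5], [3], [7]], Q = [[1, 5, 6, 8], [2, 7], [3], [4]].
Insert 8: 8 bumps 9 from row 1; 9 appends to row 2. P = [[1, 4, 6, 8], [2, 5, 9], [3], [7]], Q = [[1, 5, 6, 8], [2, 7, 9], [3], [4]].

So P = [[1, 4, 6, 8], [2, 5, 9], [3], [7]], Q = [[1, 5, 6, 8], [2, 7, 9], [3], [4]].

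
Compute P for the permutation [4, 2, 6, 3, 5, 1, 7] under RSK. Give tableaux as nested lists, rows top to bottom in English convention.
After inserting 4: P = [[4]].
After inserting 2: P = [[2], [4]].
After inserting 6: P = [[2, 6], [4]].
After inserting 3: P = [[2, 3], [4, 6]].
After inserting 5: P = [[2, 3, 5], [4, 6]].
After inserting 1: P = [[1, 3, 5], [2, 6], [4]].
After inserting 7: P = [[1, 3, 5, 7], [2, 6], [4]].

So P = [[1, 3, 5, 7], [2, 6], [4]].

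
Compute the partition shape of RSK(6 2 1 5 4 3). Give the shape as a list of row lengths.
Row-insert each entry into an empty tableau.

After inserting 6: P = [[6]].
After inserting 2: P = [[2], [6]].
After inserting 1: P = [[1], [2], [6]].
After inserting 5: P = [[1, 5], [2], [6]].
After inserting 4: P = [[1, 4], [2, 5], [6]].
After inserting 3: P = [[1, 3], [2, 4], [5], [6]].

The final insertion tableau P = [[1, 3], [2, 4], [5], [6]] has shape [2, 2, 1, 1].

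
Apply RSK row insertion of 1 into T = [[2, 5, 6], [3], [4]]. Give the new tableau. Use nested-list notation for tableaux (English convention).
In row 1, 1 replaces 2 (the leftmost entry greater than 1); 2 is bumped to row 2. In row 2, 2 replaces 3 (the leftmost entry greater than 2); 3 is bumped to row 3. In row 3, 3 replaces 4 (the leftmost entry greater than 3); 4 is bumped to row 4. 4 starts a new row 4. The new tableau is [[1, 5, 6], [2], [3], [4]].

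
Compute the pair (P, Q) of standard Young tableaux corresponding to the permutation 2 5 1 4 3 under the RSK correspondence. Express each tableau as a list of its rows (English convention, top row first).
P = [[1, 3], [2, 4], [5]], Q = [[1, 2], [3, 4], [5]]

Insert each entry of the permutation into P by Schensted row insertion, recording in Q the position of each new cell.

Insert 2: appended to row 1. P = [[2]].
Insert 5: appended to row 1. P = [[2, 5]].
Insert 1: 1 bumps 2 from row 1; 2 starts row 2. P = [[1, 5], [2]].
Insert 4: 4 bumps 5 from row 1; 5 appends to row 2. P = [[1, 4], [2, 5]].
Insert 3: 3 bumps 4 from row 1; 4 bumps 5 from row 2; 5 starts row 3. P = [[1, 3], [2, 4], [5]].

So P = [[1, 3], [2, 4], [5]], Q = [[1, 2], [3, 4], [5]].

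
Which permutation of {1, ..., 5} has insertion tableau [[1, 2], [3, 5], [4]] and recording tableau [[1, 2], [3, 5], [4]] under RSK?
Reverse the RSK construction: for i from n down to 1, find the cell of Q containing i, remove the entry at that cell from P, and reverse-bump it up through P; the value ejected from row 1 is w(i).

Step i=5: Q has 5 at row 2, column 2; remove 5 from row 2 of P and reverse-bump: 5 enters row 1 and ejects 2. So w(5) = 2. P is now [[1, 5], [3], [4]].
Step i=4: Q has 4 at row 3, column 1; remove 4 from row 3 of P and reverse-bump: 4 enters row 2 and ejects 3; 3 enters row 1 and ejects 1. So w(4) = 1. P is now [[3, 5], [4]].
Step i=3: Q has 3 at row 2, column 1; remove 4 from row 2 of P and reverse-bump: 4 enters row 1 and ejects 3. So w(3) = 3. P is now [[4, 5]].
Step i=2: Q has 2 at row 1, column 2; remove that cell from P, ejecting 5. So w(2) = 5. P is now [[4]].
Step i=1: Q has 1 at row 1, column 1; remove that cell from P, ejecting 4. So w(1) = 4. P is now [].

So w = 4 5 3 1 2.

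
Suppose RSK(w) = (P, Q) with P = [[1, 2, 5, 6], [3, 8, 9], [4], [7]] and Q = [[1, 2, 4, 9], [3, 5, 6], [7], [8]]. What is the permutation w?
Reverse the RSK construction: for i from n down to 1, find the cell of Q containing i, remove the entry at that cell from P, and reverse-bump it up through P; the value ejected from row 1 is w(i).

Step i=9: Q has 9 at row 1, column 4; remove that cell from P, ejecting 6. So w(9) = 6. P is now [[1, 2, 5], [3, 8, 9], [4], [7]].
Step i=8: Q has 8 at row 4, column 1; remove 7 from row 4 of P and reverse-bump: 7 enters row 3 and ejects 4; 4 enters row 2 and ejects 3; 3 enters row 1 and ejects 2. So w(8) = 2. P is now [[1, 3, 5], [4, 8, 9], [7]].
Step i=7: Q has 7 at row 3, column 1; remove 7 from row 3 of P and reverse-bump: 7 enters row 2 and ejects 4; 4 enters row 1 and ejects 3. So w(7) = 3. P is now [[1, 4, 5], [7, 8, 9]].
Step i=6: Q has 6 at row 2, column 3; remove 9 from row 2 of P and reverse-bump: 9 enters row 1 and ejects 5. So w(6) = 5. P is now [[1, 4, 9], [7, 8]].
Step i=5: Q has 5 at row 2, column 2; remove 8 from row 2 of P and reverse-bump: 8 enters row 1 and ejects 4. So w(5) = 4. P is now [[1, 8, 9], [7]].
Step i=4: Q has 4 at row 1, column 3; remove that cell from P, ejecting 9. So w(4) = 9. P is now [[1, 8], [7]].
Step i=3: Q has 3 at row 2, column 1; remove 7 from row 2 of P and reverse-bump: 7 enters row 1 and ejects 1. So w(3) = 1. P is now [[7, 8]].
Step i=2: Q has 2 at row 1, column 2; remove that cell from P, ejecting 8. So w(2) = 8. P is now [[7]].
Step i=1: Q has 1 at row 1, column 1; remove that cell from P, ejecting 7. So w(1) = 7. P is now [].

So w = 7 8 1 9 4 5 3 2 6.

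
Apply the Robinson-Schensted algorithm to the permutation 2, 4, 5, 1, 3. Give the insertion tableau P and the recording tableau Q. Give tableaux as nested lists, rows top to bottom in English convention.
Insert each entry of the permutation into P by Schensted row insertion, recording in Q the position of each new cell.

After inserting 2: P = [[2]].
After inserting 4: P = [[2, 4]].
After inserting 5: P = [[2, 4, 5]].
After inserting 1: P = [[1, 4, 5], [2]].
After inserting 3: P = [[1, 3, 5], [2, 4]].

So P = [[1, 3, 5], [2, 4]], Q = [[1, 2, 3], [4, 5]].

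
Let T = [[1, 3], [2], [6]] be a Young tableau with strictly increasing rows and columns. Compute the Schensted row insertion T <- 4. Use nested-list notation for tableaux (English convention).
[[1, 3, 4], [2], [6]]

4 is larger than every entry of row 1, so it is appended to row 1. The new tableau is [[1, 3, 4], [2], [6]].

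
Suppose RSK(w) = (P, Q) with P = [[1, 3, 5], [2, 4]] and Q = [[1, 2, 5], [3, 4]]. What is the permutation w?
2 4 1 3 5

Reverse the RSK construction: for i from n down to 1, find the cell of Q containing i, remove the entry at that cell from P, and reverse-bump it up through P; the value ejected from row 1 is w(i).

Step i=5: Q has 5 at row 1, column 3; remove that cell from P, ejecting 5. So w(5) = 5. P is now [[1, 3], [2, 4]].
Step i=4: Q has 4 at row 2, column 2; remove 4 from row 2 of P and reverse-bump: 4 enters row 1 and ejects 3. So w(4) = 3. P is now [[1, 4], [2]].
Step i=3: Q has 3 at row 2, column 1; remove 2 from row 2 of P and reverse-bump: 2 enters row 1 and ejects 1. So w(3) = 1. P is now [[2, 4]].
Step i=2: Q has 2 at row 1, column 2; remove that cell from P, ejecting 4. So w(2) = 4. P is now [[2]].
Step i=1: Q has 1 at row 1, column 1; remove that cell from P, ejecting 2. So w(1) = 2. P is now [].

So w = 2 4 1 3 5.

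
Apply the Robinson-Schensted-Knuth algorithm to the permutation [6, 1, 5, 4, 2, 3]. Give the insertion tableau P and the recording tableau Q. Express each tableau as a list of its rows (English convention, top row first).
Insert each entry of the permutation into P by Schensted row insertion, recording in Q the position of each new cell.

Insert 6: appended to row 1. P = [[6]].
Insert 1: 1 bumps 6 from row 1; 6 starts row 2. P = [[1], [6]].
Insert 5: appended to row 1. P = [[1, 5], [6]].
Insert 4: 4 bumps 5 from row 1; 5 bumps 6 from row 2; 6 starts row 3. P = [[1, 4], [5], [6]].
Insert 2: 2 bumps 4 from row 1; 4 bumps 5 from row 2; 5 bumps 6 from row 3; 6 starts row 4. P = [[1, 2], [4], [5], [6]].
Insert 3: appended to row 1. P = [[1, 2, 3], [4], [5], [6]].

So P = [[1, 2, 3], [4], [5], [6]], Q = [[1, 3, 6], [2], [4], [5]].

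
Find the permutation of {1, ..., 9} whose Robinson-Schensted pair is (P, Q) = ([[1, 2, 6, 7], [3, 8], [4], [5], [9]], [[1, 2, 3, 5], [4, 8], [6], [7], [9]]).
Reverse the RSK construction: for i from n down to 1, find the cell of Q containing i, remove the entry at that cell from P, and reverse-bump it up through P; the value ejected from row 1 is w(i).

Step i=9: Q has 9 at row 5, column 1; remove 9 from row 5 of P and reverse-bump: 9 enters row 4 and ejects 5; 5 enters row 3 and ejects 4; 4 enters row 2 and ejects 3; 3 enters row 1 and ejects 2. So w(9) = 2. P is now [[1, 3, 6, 7], [4, 8], [5], [9]].
Step i=8: Q has 8 at row 2, column 2; remove 8 from row 2 of P and reverse-bump: 8 enters row 1 and ejects 7. So w(8) = 7. P is now [[1, 3, 6, 8], [4], [5], [9]].
Step i=7: Q has 7 at row 4, column 1; remove 9 from row 4 of P and reverse-bump: 9 enters row 3 and ejects 5; 5 enters row 2 and ejects 4; 4 enters row 1 and ejects 3. So w(7) = 3. P is now [[1, 4, 6, 8], [5], [9]].
Step i=6: Q has 6 at row 3, column 1; remove 9 from row 3 of P and reverse-bump: 9 enters row 2 and ejects 5; 5 enters row 1 and ejects 4. So w(6) = 4. P is now [[1, 5, 6, 8], [9]].
Step i=5: Q has 5 at row 1, column 4; remove that cell from P, ejecting 8. So w(5) = 8. P is now [[1, 5, 6], [9]].
Step i=4: Q has 4 at row 2, column 1; remove 9 from row 2 of P and reverse-bump: 9 enters row 1 and ejects 6. So w(4) = 6. P is now [[1, 5, 9]].
Step i=3: Q has 3 at row 1, column 3; remove that cell from P, ejecting 9. So w(3) = 9. P is now [[1, 5]].
Step i=2: Q has 2 at row 1, column 2; remove that cell from P, ejecting 5. So w(2) = 5. P is now [[1]].
Step i=1: Q has 1 at row 1, column 1; remove that cell from P, ejecting 1. So w(1) = 1. P is now [].

So w = 1 5 9 6 8 4 3 7 2.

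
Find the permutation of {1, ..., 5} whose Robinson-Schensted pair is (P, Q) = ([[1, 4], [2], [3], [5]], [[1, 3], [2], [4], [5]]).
5 3 4 2 1

Reverse RSK: for i = n, n-1, ..., 1, locate i in Q, remove the corresponding corner cell from P, and reverse-bump its entry up through P; the value ejected from row 1 is w(i).

So w = 5 3 4 2 1.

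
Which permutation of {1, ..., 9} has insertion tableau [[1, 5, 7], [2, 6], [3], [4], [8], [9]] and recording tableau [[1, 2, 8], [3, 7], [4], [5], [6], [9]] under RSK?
4 9 8 6 3 2 5 7 1

Reverse the RSK construction: for i from n down to 1, find the cell of Q containing i, remove the entry at that cell from P, and reverse-bump it up through P; the value ejected from row 1 is w(i).

Step i=9: Q has 9 at row 6, column 1; remove 9 from row 6 of P and reverse-bump: 9 enters row 5 and ejects 8; 8 enters row 4 and ejects 4; 4 enters row 3 and ejects 3; 3 enters row 2 and ejects 2; 2 enters row 1 and ejects 1. So w(9) = 1. P is now [[2, 5, 7], [3, 6], [4], [8], [9]].
Step i=8: Q has 8 at row 1, column 3; remove that cell from P, ejecting 7. So w(8) = 7. P is now [[2, 5], [3, 6], [4], [8], [9]].
Step i=7: Q has 7 at row 2, column 2; remove 6 from row 2 of P and reverse-bump: 6 enters row 1 and ejects 5. So w(7) = 5. P is now [[2, 6], [3], [4], [8], [9]].
Step i=6: Q has 6 at row 5, column 1; remove 9 from row 5 of P and reverse-bump: 9 enters row 4 and ejects 8; 8 enters row 3 and ejects 4; 4 enters row 2 and ejects 3; 3 enters row 1 and ejects 2. So w(6) = 2. P is now [[3, 6], [4], [8], [9]].
Step i=5: Q has 5 at row 4, column 1; remove 9 from row 4 of P and reverse-bump: 9 enters row 3 and ejects 8; 8 enters row 2 and ejects 4; 4 enters row 1 and ejects 3. So w(5) = 3. P is now [[4, 6], [8], [9]].
Step i=4: Q has 4 at row 3, column 1; remove 9 from row 3 of P and reverse-bump: 9 enters row 2 and ejects 8; 8 enters row 1 and ejects 6. So w(4) = 6. P is now [[4, 8], [9]].
Step i=3: Q has 3 at row 2, column 1; remove 9 from row 2 of P and reverse-bump: 9 enters row 1 and ejects 8. So w(3) = 8. P is now [[4, 9]].
Step i=2: Q has 2 at row 1, column 2; remove that cell from P, ejecting 9. So w(2) = 9. P is now [[4]].
Step i=1: Q has 1 at row 1, column 1; remove that cell from P, ejecting 4. So w(1) = 4. P is now [].

So w = 4 9 8 6 3 2 5 7 1.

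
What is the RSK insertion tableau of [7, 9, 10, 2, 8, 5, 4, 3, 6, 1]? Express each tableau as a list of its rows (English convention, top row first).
P = [[1, 3, 6], [2, 8, 10], [4], [5], [7], [9]]

Insert 7: appended to row 1. P = [[7]].
Insert 9: appended to row 1. P = [[7, 9]].
Insert 10: appended to row 1. P = [[7, 9, 10]].
Insert 2: 2 bumps 7 from row 1; 7 starts row 2. P = [[2, 9, 10], [7]].
Insert 8: 8 bumps 9 from row 1; 9 appends to row 2. P = [[2, 8, 10], [7, 9]].
Insert 5: 5 bumps 8 from row 1; 8 bumps 9 from row 2; 9 starts row 3. P = [[2, 5, 10], [7, 8], [9]].
Insert 4: 4 bumps 5 from row 1; 5 bumps 7 from row 2; 7 bumps 9 from row 3; 9 starts row 4. P = [[2, 4, 10], [5, 8], [7], [9]].
Insert 3: 3 bumps 4 from row 1; 4 bumps 5 from row 2; 5 bumps 7 from row 3; 7 bumps 9 from row 4; 9 starts row 5. P = [[2, 3, 10], [4, 8], [5], [7], [9]].
Insert 6: 6 bumps 10 from row 1; 10 appends to row 2. P = [[2, 3, 6], [4, 8, 10], [5], [7], [9]].
Insert 1: 1 bumps 2 from row 1; 2 bumps 4 from row 2; 4 bumps 5 from row 3; 5 bumps 7 from row 4; 7 bumps 9 from row 5; 9 starts row 6. P = [[1, 3, 6], [2, 8, 10], [4], [5], [7], [9]].

So P = [[1, 3, 6], [2, 8, 10], [4], [5], [7], [9]].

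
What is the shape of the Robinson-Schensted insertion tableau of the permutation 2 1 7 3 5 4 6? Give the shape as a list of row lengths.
Row-insert each entry into an empty tableau.

After inserting 2: P = [[2]].
After inserting 1: P = [[1], [2]].
After inserting 7: P = [[1, 7], [2]].
After inserting 3: P = [[1, 3], [2, 7]].
After inserting 5: P = [[1, 3, 5], [2, 7]].
After inserting 4: P = [[1, 3, 4], [2, 5], [7]].
After inserting 6: P = [[1, 3, 4, 6], [2, 5], [7]].

The final insertion tableau P = [[1, 3, 4, 6], [2, 5], [7]] has shape [4, 2, 1].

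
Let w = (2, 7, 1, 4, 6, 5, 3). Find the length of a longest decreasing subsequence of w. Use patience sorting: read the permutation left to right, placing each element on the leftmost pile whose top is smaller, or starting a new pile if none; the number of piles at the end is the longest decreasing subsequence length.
2: new pile. tops = [2]
7: onto pile 1 (replacing 2). tops = [7]
1: new pile. tops = [7, 1]
4: onto pile 2 (replacing 1). tops = [7, 4]
6: onto pile 2 (replacing 4). tops = [7, 6]
5: new pile. tops = [7, 6, 5]
3: new pile. tops = [7, 6, 5, 3]

4 piles, so the longest decreasing subsequence has length 4.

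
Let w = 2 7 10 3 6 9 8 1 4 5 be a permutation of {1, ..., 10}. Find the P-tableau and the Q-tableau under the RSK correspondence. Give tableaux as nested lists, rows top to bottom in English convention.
Insert each entry of the permutation into P by Schensted row insertion, recording in Q the position of each new cell.

After inserting 2: P = [[2]].
After inserting 7: P = [[2, 7]].
After inserting 10: P = [[2, 7, 10]].
After inserting 3: P = [[2, 3, 10], [7]].
After inserting 6: P = [[2, 3, 6], [7, 10]].
After inserting 9: P = [[2, 3, 6, 9], [7, 10]].
After inserting 8: P = [[2, 3, 6, 8], [7, 9], [10]].
After inserting 1: P = [[1, 3, 6, 8], [2, 9], [7], [10]].
After inserting 4: P = [[1, 3, 4, 8], [2, 6], [7, 9], [10]].
After inserting 5: P = [[1, 3, 4, 5], [2, 6, 8], [7, 9], [10]].

So P = [[1, 3, 4, 5], [2, 6, 8], [7, 9], [10]], Q = [[1, 2, 3, 6], [4, 5, 10], [7, 9], [8]].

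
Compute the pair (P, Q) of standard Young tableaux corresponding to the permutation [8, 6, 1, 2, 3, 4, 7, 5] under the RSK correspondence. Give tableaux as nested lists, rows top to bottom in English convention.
P = [[1, 2, 3, 4, 5], [6, 7], [8]], Q = [[1, 4, 5, 6, 7], [2, 8], [3]]

Insert each entry of the permutation into P by Schensted row insertion, recording in Q the position of each new cell.

After inserting 8: P = [[8]].
After inserting 6: P = [[6], [8]].
After inserting 1: P = [[1], [6], [8]].
After inserting 2: P = [[1, 2], [6], [8]].
After inserting 3: P = [[1, 2, 3], [6], [8]].
After inserting 4: P = [[1, 2, 3, 4], [6], [8]].
After inserting 7: P = [[1, 2, 3, 4, 7], [6], [8]].
After inserting 5: P = [[1, 2, 3, 4, 5], [6, 7], [8]].

So P = [[1, 2, 3, 4, 5], [6, 7], [8]], Q = [[1, 4, 5, 6, 7], [2, 8], [3]].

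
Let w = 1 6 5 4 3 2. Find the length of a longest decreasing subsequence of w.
5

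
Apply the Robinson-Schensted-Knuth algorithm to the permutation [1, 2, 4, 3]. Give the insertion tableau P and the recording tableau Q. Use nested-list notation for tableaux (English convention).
Insert each entry of the permutation into P by Schensted row insertion, recording in Q the position of each new cell.

After inserting 1: P = [[1]].
After inserting 2: P = [[1, 2]].
After inserting 4: P = [[1, 2, 4]].
After inserting 3: P = [[1, 2, 3], [4]].

So P = [[1, 2, 3], [4]], Q = [[1, 2, 3], [4]].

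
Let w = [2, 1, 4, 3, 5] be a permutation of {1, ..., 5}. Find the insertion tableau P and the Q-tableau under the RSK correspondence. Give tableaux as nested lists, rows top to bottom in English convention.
Insert each entry of the permutation into P by Schensted row insertion, recording in Q the position of each new cell.

Insert 2: appended to row 1. P = [[2]].
Insert 1: 1 bumps 2 from row 1; 2 starts row 2. P = [[1], [2]].
Insert 4: appended to row 1. P = [[1, 4], [2]].
Insert 3: 3 bumps 4 from row 1; 4 appends to row 2. P = [[1, 3], [2, 4]].
Insert 5: appended to row 1. P = [[1, 3, 5], [2, 4]].

So P = [[1, 3, 5], [2, 4]], Q = [[1, 3, 5], [2, 4]].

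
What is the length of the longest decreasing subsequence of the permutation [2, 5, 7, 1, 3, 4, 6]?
2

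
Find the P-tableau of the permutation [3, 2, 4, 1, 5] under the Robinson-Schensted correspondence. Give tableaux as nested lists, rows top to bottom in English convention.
Insert 3: appended to row 1. P = [[3]].
Insert 2: 2 bumps 3 from row 1; 3 starts row 2. P = [[2], [3]].
Insert 4: appended to row 1. P = [[2, 4], [3]].
Insert 1: 1 bumps 2 from row 1; 2 bumps 3 from row 2; 3 starts row 3. P = [[1, 4], [2], [3]].
Insert 5: appended to row 1. P = [[1, 4, 5], [2], [3]].

So P = [[1, 4, 5], [2], [3]].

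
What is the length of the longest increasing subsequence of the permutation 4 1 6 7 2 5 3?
3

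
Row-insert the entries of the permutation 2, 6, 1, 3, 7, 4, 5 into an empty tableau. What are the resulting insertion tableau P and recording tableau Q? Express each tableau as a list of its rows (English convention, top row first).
Insert each entry of the permutation into P by Schensted row insertion, recording in Q the position of each new cell.

Insert 2: appended to row 1. P = [[2]].
Insert 6: appended to row 1. P = [[2, 6]].
Insert 1: 1 bumps 2 from row 1; 2 starts row 2. P = [[1, 6], [2]].
Insert 3: 3 bumps 6 from row 1; 6 appends to row 2. P = [[1, 3], [2, 6]].
Insert 7: appended to row 1. P = [[1, 3, 7], [2, 6]].
Insert 4: 4 bumps 7 from row 1; 7 appends to row 2. P = [[1, 3, 4], [2, 6, 7]].
Insert 5: appended to row 1. P = [[1, 3, 4, 5], [2, 6, 7]].

So P = [[1, 3, 4, 5], [2, 6, 7]], Q = [[1, 2, 5, 7], [3, 4, 6]].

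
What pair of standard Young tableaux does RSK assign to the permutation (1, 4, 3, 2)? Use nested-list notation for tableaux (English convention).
P = [[1, 2], [3], [4]], Q = [[1, 2], [3], [4]]

Insert each entry of the permutation into P by Schensted row insertion, recording in Q the position of each new cell.

Insert 1: appended to row 1. P = [[1]].
Insert 4: appended to row 1. P = [[1, 4]].
Insert 3: 3 bumps 4 from row 1; 4 starts row 2. P = [[1, 3], [4]].
Insert 2: 2 bumps 3 from row 1; 3 bumps 4 from row 2; 4 starts row 3. P = [[1, 2], [3], [4]].

So P = [[1, 2], [3], [4]], Q = [[1, 2], [3], [4]].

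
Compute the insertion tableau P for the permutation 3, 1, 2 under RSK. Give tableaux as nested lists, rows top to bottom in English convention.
After inserting 3: P = [[3]].
After inserting 1: P = [[1], [3]].
After inserting 2: P = [[1, 2], [3]].

So P = [[1, 2], [3]].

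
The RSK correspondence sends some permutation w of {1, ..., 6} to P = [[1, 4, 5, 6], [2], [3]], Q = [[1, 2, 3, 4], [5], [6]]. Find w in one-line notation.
3 4 5 6 2 1

Reverse the RSK construction: for i from n down to 1, find the cell of Q containing i, remove the entry at that cell from P, and reverse-bump it up through P; the value ejected from row 1 is w(i).

Step i=6: Q has 6 at row 3, column 1; remove 3 from row 3 of P and reverse-bump: 3 enters row 2 and ejects 2; 2 enters row 1 and ejects 1. So w(6) = 1. P is now [[2, 4, 5, 6], [3]].
Step i=5: Q has 5 at row 2, column 1; remove 3 from row 2 of P and reverse-bump: 3 enters row 1 and ejects 2. So w(5) = 2. P is now [[3, 4, 5, 6]].
Step i=4: Q has 4 at row 1, column 4; remove that cell from P, ejecting 6. So w(4) = 6. P is now [[3, 4, 5]].
Step i=3: Q has 3 at row 1, column 3; remove that cell from P, ejecting 5. So w(3) = 5. P is now [[3, 4]].
Step i=2: Q has 2 at row 1, column 2; remove that cell from P, ejecting 4. So w(2) = 4. P is now [[3]].
Step i=1: Q has 1 at row 1, column 1; remove that cell from P, ejecting 3. So w(1) = 3. P is now [].

So w = 3 4 5 6 2 1.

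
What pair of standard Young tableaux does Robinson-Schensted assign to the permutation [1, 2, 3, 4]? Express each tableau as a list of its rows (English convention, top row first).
Insert each entry of the permutation into P by Schensted row insertion, recording in Q the position of each new cell.

After inserting 1: P = [[1]].
After inserting 2: P = [[1, 2]].
After inserting 3: P = [[1, 2, 3]].
After inserting 4: P = [[1, 2, 3, 4]].

So P = [[1, 2, 3, 4]], Q = [[1, 2, 3, 4]].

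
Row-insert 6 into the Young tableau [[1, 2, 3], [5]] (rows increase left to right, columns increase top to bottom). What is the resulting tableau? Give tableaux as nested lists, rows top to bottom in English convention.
6 is larger than every entry of row 1, so it is appended to row 1. The new tableau is [[1, 2, 3, 6], [5]].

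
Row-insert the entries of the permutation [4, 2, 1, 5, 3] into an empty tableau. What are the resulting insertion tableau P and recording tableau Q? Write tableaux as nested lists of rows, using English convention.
Insert each entry of the permutation into P by Schensted row insertion, recording in Q the position of each new cell.

Insert 4: appended to row 1. P = [[4]], Q = [[1]].
Insert 2: 2 bumps 4 from row 1; 4 starts row 2. P = [[2], [4]], Q = [[1], [2]].
Insert 1: 1 bumps 2 from row 1; 2 bumps 4 from row 2; 4 starts row 3. P = [[1], [2], [4]], Q = [[1], [2], [3]].
Insert 5: appended to row 1. P = [[1, 5], [2], [4]], Q = [[1, 4], [2], [3]].
Insert 3: 3 bumps 5 from row 1; 5 appends to row 2. P = [[1, 3], [2, 5], [4]], Q = [[1, 4], [2, 5], [3]].

So P = [[1, 3], [2, 5], [4]], Q = [[1, 4], [2, 5], [3]].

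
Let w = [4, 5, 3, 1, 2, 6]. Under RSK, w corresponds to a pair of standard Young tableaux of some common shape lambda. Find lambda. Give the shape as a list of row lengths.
[3, 2, 1]

RSK row insertion gives P = [[1, 2, 6], [3, 5], [4]], which has shape [3, 2, 1].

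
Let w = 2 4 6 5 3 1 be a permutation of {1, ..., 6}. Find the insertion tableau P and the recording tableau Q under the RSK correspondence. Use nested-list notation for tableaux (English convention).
Insert each entry of the permutation into P by Schensted row insertion, recording in Q the position of each new cell.

Insert 2: appended to row 1. P = [[2]].
Insert 4: appended to row 1. P = [[2, 4]].
Insert 6: appended to row 1. P = [[2, 4, 6]].
Insert 5: 5 bumps 6 from row 1; 6 starts row 2. P = [[2, 4, 5], [6]].
Insert 3: 3 bumps 4 from row 1; 4 bumps 6 from row 2; 6 starts row 3. P = [[2, 3, 5], [4], [6]].
Insert 1: 1 bumps 2 from row 1; 2 bumps 4 from row 2; 4 bumps 6 from row 3; 6 starts row 4. P = [[1, 3, 5], [2], [4], [6]].

So P = [[1, 3, 5], [2], [4], [6]], Q = [[1, 2, 3], [4], [5], [6]].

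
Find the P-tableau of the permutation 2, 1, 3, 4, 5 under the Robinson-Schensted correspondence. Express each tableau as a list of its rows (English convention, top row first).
Insert 2: appended to row 1. P = [[2]].
Insert 1: 1 bumps 2 from row 1; 2 starts row 2. P = [[1], [2]].
Insert 3: appended to row 1. P = [[1, 3], [2]].
Insert 4: appended to row 1. P = [[1, 3, 4], [2]].
Insert 5: appended to row 1. P = [[1, 3, 4, 5], [2]].

So P = [[1, 3, 4, 5], [2]].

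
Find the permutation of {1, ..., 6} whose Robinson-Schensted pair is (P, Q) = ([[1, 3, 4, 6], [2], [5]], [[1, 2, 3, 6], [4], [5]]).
Reverse the RSK construction: for i from n down to 1, find the cell of Q containing i, remove the entry at that cell from P, and reverse-bump it up through P; the value ejected from row 1 is w(i).

Step i=6: Q has 6 at row 1, column 4; remove that cell from P, ejecting 6. So w(6) = 6. P is now [[1, 3, 4], [2], [5]].
Step i=5: Q has 5 at row 3, column 1; remove 5 from row 3 of P and reverse-bump: 5 enters row 2 and ejects 2; 2 enters row 1 and ejects 1. So w(5) = 1. P is now [[2, 3, 4], [5]].
Step i=4: Q has 4 at row 2, column 1; remove 5 from row 2 of P and reverse-bump: 5 enters row 1 and ejects 4. So w(4) = 4. P is now [[2, 3, 5]].
Step i=3: Q has 3 at row 1, column 3; remove that cell from P, ejecting 5. So w(3) = 5. P is now [[2, 3]].
Step i=2: Q has 2 at row 1, column 2; remove that cell from P, ejecting 3. So w(2) = 3. P is now [[2]].
Step i=1: Q has 1 at row 1, column 1; remove that cell from P, ejecting 2. So w(1) = 2. P is now [].

So w = 2 3 5 4 1 6.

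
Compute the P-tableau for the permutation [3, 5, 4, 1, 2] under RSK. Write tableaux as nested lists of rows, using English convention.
P = [[1, 2], [3, 4], [5]]

Insert 3: appended to row 1. P = [[3]].
Insert 5: appended to row 1. P = [[3, 5]].
Insert 4: 4 bumps 5 from row 1; 5 starts row 2. P = [[3, 4], [5]].
Insert 1: 1 bumps 3 from row 1; 3 bumps 5 from row 2; 5 starts row 3. P = [[1, 4], [3], [5]].
Insert 2: 2 bumps 4 from row 1; 4 appends to row 2. P = [[1, 2], [3, 4], [5]].

So P = [[1, 2], [3, 4], [5]].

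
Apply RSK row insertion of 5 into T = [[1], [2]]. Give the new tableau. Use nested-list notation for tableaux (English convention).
5 is larger than every entry of row 1, so it is appended to row 1. The new tableau is [[1, 5], [2]].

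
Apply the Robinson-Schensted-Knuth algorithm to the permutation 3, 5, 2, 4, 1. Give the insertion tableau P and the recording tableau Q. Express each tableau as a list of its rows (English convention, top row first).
P = [[1, 4], [2, 5], [3]], Q = [[1, 2], [3, 4], [5]]

Insert each entry of the permutation into P by Schensted row insertion, recording in Q the position of each new cell.

Insert 3: appended to row 1. P = [[3]], Q = [[1]].
Insert 5: appended to row 1. P = [[3, 5]], Q = [[1, 2]].
Insert 2: 2 bumps 3 from row 1; 3 starts row 2. P = [[2, 5], [3]], Q = [[1, 2], [3]].
Insert 4: 4 bumps 5 from row 1; 5 appends to row 2. P = [[2, 4], [3, 5]], Q = [[1, 2], [3, 4]].
Insert 1: 1 bumps 2 from row 1; 2 bumps 3 from row 2; 3 starts row 3. P = [[1, 4], [2, 5], [3]], Q = [[1, 2], [3, 4], [5]].

So P = [[1, 4], [2, 5], [3]], Q = [[1, 2], [3, 4], [5]].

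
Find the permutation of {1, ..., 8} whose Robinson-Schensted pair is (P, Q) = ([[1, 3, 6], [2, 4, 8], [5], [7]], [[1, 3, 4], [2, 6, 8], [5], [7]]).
Reverse the RSK construction: for i from n down to 1, find the cell of Q containing i, remove the entry at that cell from P, and reverse-bump it up through P; the value ejected from row 1 is w(i).

Step i=8: Q has 8 at row 2, column 3; remove 8 from row 2 of P and reverse-bump: 8 enters row 1 and ejects 6. So w(8) = 6. P is now [[1, 3, 8], [2, 4], [5], [7]].
Step i=7: Q has 7 at row 4, column 1; remove 7 from row 4 of P and reverse-bump: 7 enters row 3 and ejects 5; 5 enters row 2 and ejects 4; 4 enters row 1 and ejects 3. So w(7) = 3. P is now [[1, 4, 8], [2, 5], [7]].
Step i=6: Q has 6 at row 2, column 2; remove 5 from row 2 of P and reverse-bump: 5 enters row 1 and ejects 4. So w(6) = 4. P is now [[1, 5, 8], [2], [7]].
Step i=5: Q has 5 at row 3, column 1; remove 7 from row 3 of P and reverse-bump: 7 enters row 2 and ejects 2; 2 enters row 1 and ejects 1. So w(5) = 1. P is now [[2, 5, 8], [7]].
Step i=4: Q has 4 at row 1, column 3; remove that cell from P, ejecting 8. So w(4) = 8. P is now [[2, 5], [7]].
Step i=3: Q has 3 at row 1, column 2; remove that cell from P, ejecting 5. So w(3) = 5. P is now [[2], [7]].
Step i=2: Q has 2 at row 2, column 1; remove 7 from row 2 of P and reverse-bump: 7 enters row 1 and ejects 2. So w(2) = 2. P is now [[7]].
Step i=1: Q has 1 at row 1, column 1; remove that cell from P, ejecting 7. So w(1) = 7. P is now [].

So w = 7 2 5 8 1 4 3 6.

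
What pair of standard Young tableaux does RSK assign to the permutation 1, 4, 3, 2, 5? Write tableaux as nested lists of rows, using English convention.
Insert each entry of the permutation into P by Schensted row insertion, recording in Q the position of each new cell.

Insert 1: appended to row 1. P = [[1]].
Insert 4: appended to row 1. P = [[1, 4]].
Insert 3: 3 bumps 4 from row 1; 4 starts row 2. P = [[1, 3], [4]].
Insert 2: 2 bumps 3 from row 1; 3 bumps 4 from row 2; 4 starts row 3. P = [[1, 2], [3], [4]].
Insert 5: appended to row 1. P = [[1, 2, 5], [3], [4]].

So P = [[1, 2, 5], [3], [4]], Q = [[1, 2, 5], [3], [4]].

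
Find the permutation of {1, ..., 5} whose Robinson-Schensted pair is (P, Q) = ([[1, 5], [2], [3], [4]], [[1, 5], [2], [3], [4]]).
4 3 2 1 5

Reverse the RSK construction: for i from n down to 1, find the cell of Q containing i, remove the entry at that cell from P, and reverse-bump it up through P; the value ejected from row 1 is w(i).

Step i=5: Q has 5 at row 1, column 2; remove that cell from P, ejecting 5. So w(5) = 5. P is now [[1], [2], [3], [4]].
Step i=4: Q has 4 at row 4, column 1; remove 4 from row 4 of P and reverse-bump: 4 enters row 3 and ejects 3; 3 enters row 2 and ejects 2; 2 enters row 1 and ejects 1. So w(4) = 1. P is now [[2], [3], [4]].
Step i=3: Q has 3 at row 3, column 1; remove 4 from row 3 of P and reverse-bump: 4 enters row 2 and ejects 3; 3 enters row 1 and ejects 2. So w(3) = 2. P is now [[3], [4]].
Step i=2: Q has 2 at row 2, column 1; remove 4 from row 2 of P and reverse-bump: 4 enters row 1 and ejects 3. So w(2) = 3. P is now [[4]].
Step i=1: Q has 1 at row 1, column 1; remove that cell from P, ejecting 4. So w(1) = 4. P is now [].

So w = 4 3 2 1 5.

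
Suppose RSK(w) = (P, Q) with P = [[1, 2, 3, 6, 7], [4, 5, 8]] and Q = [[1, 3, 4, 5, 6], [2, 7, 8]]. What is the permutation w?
4 1 2 5 6 8 3 7

Reverse the RSK construction: for i from n down to 1, find the cell of Q containing i, remove the entry at that cell from P, and reverse-bump it up through P; the value ejected from row 1 is w(i).

Step i=8: Q has 8 at row 2, column 3; remove 8 from row 2 of P and reverse-bump: 8 enters row 1 and ejects 7. So w(8) = 7. P is now [[1, 2, 3, 6, 8], [4, 5]].
Step i=7: Q has 7 at row 2, column 2; remove 5 from row 2 of P and reverse-bump: 5 enters row 1 and ejects 3. So w(7) = 3. P is now [[1, 2, 5, 6, 8], [4]].
Step i=6: Q has 6 at row 1, column 5; remove that cell from P, ejecting 8. So w(6) = 8. P is now [[1, 2, 5, 6], [4]].
Step i=5: Q has 5 at row 1, column 4; remove that cell from P, ejecting 6. So w(5) = 6. P is now [[1, 2, 5], [4]].
Step i=4: Q has 4 at row 1, column 3; remove that cell from P, ejecting 5. So w(4) = 5. P is now [[1, 2], [4]].
Step i=3: Q has 3 at row 1, column 2; remove that cell from P, ejecting 2. So w(3) = 2. P is now [[1], [4]].
Step i=2: Q has 2 at row 2, column 1; remove 4 from row 2 of P and reverse-bump: 4 enters row 1 and ejects 1. So w(2) = 1. P is now [[4]].
Step i=1: Q has 1 at row 1, column 1; remove that cell from P, ejecting 4. So w(1) = 4. P is now [].

So w = 4 1 2 5 6 8 3 7.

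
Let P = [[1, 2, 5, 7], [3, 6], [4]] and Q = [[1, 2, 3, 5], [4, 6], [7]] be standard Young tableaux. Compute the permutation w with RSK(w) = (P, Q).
Reverse the RSK construction: for i from n down to 1, find the cell of Q containing i, remove the entry at that cell from P, and reverse-bump it up through P; the value ejected from row 1 is w(i).

Step i=7: Q has 7 at row 3, column 1; remove 4 from row 3 of P and reverse-bump: 4 enters row 2 and ejects 3; 3 enters row 1 and ejects 2. So w(7) = 2. P is now [[1, 3, 5, 7], [4, 6]].
Step i=6: Q has 6 at row 2, column 2; remove 6 from row 2 of P and reverse-bump: 6 enters row 1 and ejects 5. So w(6) = 5. P is now [[1, 3, 6, 7], [4]].
Step i=5: Q has 5 at row 1, column 4; remove that cell from P, ejecting 7. So w(5) = 7. P is now [[1, 3, 6], [4]].
Step i=4: Q has 4 at row 2, column 1; remove 4 from row 2 of P and reverse-bump: 4 enters row 1 and ejects 3. So w(4) = 3. P is now [[1, 4, 6]].
Step i=3: Q has 3 at row 1, column 3; remove that cell from P, ejecting 6. So w(3) = 6. P is now [[1, 4]].
Step i=2: Q has 2 at row 1, column 2; remove that cell from P, ejecting 4. So w(2) = 4. P is now [[1]].
Step i=1: Q has 1 at row 1, column 1; remove that cell from P, ejecting 1. So w(1) = 1. P is now [].

So w = 1 4 6 3 7 5 2.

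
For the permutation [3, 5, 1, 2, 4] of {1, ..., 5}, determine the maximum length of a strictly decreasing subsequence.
2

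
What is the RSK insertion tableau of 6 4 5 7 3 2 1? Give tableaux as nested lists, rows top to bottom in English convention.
P = [[1, 5, 7], [2], [3], [4], [6]]

Insert 6: appended to row 1. P = [[6]].
Insert 4: 4 bumps 6 from row 1; 6 starts row 2. P = [[4], [6]].
Insert 5: appended to row 1. P = [[4, 5], [6]].
Insert 7: appended to row 1. P = [[4, 5, 7], [6]].
Insert 3: 3 bumps 4 from row 1; 4 bumps 6 from row 2; 6 starts row 3. P = [[3, 5, 7], [4], [6]].
Insert 2: 2 bumps 3 from row 1; 3 bumps 4 from row 2; 4 bumps 6 from row 3; 6 starts row 4. P = [[2, 5, 7], [3], [4], [6]].
Insert 1: 1 bumps 2 from row 1; 2 bumps 3 from row 2; 3 bumps 4 from row 3; 4 bumps 6 from row 4; 6 starts row 5. P = [[1, 5, 7], [2], [3], [4], [6]].

So P = [[1, 5, 7], [2], [3], [4], [6]].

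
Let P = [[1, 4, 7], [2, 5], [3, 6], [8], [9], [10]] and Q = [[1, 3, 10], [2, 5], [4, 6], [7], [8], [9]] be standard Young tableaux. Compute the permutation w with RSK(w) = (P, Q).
3 2 10 1 9 8 6 5 4 7

Reverse the RSK construction: for i from n down to 1, find the cell of Q containing i, remove the entry at that cell from P, and reverse-bump it up through P; the value ejected from row 1 is w(i).

Step i=10: Q has 10 at row 1, column 3; remove that cell from P, ejecting 7. So w(10) = 7. P is now [[1, 4], [2, 5], [3, 6], [8], [9], [10]].
Step i=9: Q has 9 at row 6, column 1; remove 10 from row 6 of P and reverse-bump: 10 enters row 5 and ejects 9; 9 enters row 4 and ejects 8; 8 enters row 3 and ejects 6; 6 enters row 2 and ejects 5; 5 enters row 1 and ejects 4. So w(9) = 4. P is now [[1, 5], [2, 6], [3, 8], [9], [10]].
Step i=8: Q has 8 at row 5, column 1; remove 10 from row 5 of P and reverse-bump: 10 enters row 4 and ejects 9; 9 enters row 3 and ejects 8; 8 enters row 2 and ejects 6; 6 enters row 1 and ejects 5. So w(8) = 5. P is now [[1, 6], [2, 8], [3, 9], [10]].
Step i=7: Q has 7 at row 4, column 1; remove 10 from row 4 of P and reverse-bump: 10 enters row 3 and ejects 9; 9 enters row 2 and ejects 8; 8 enters row 1 and ejects 6. So w(7) = 6. P is now [[1, 8], [2, 9], [3, 10]].
Step i=6: Q has 6 at row 3, column 2; remove 10 from row 3 of P and reverse-bump: 10 enters row 2 and ejects 9; 9 enters row 1 and ejects 8. So w(6) = 8. P is now [[1, 9], [2, 10], [3]].
Step i=5: Q has 5 at row 2, column 2; remove 10 from row 2 of P and reverse-bump: 10 enters row 1 and ejects 9. So w(5) = 9. P is now [[1, 10], [2], [3]].
Step i=4: Q has 4 at row 3, column 1; remove 3 from row 3 of P and reverse-bump: 3 enters row 2 and ejects 2; 2 enters row 1 and ejects 1. So w(4) = 1. P is now [[2, 10], [3]].
Step i=3: Q has 3 at row 1, column 2; remove that cell from P, ejecting 10. So w(3) = 10. P is now [[2], [3]].
Step i=2: Q has 2 at row 2, column 1; remove 3 from row 2 of P and reverse-bump: 3 enters row 1 and ejects 2. So w(2) = 2. P is now [[3]].
Step i=1: Q has 1 at row 1, column 1; remove that cell from P, ejecting 3. So w(1) = 3. P is now [].

So w = 3 2 10 1 9 8 6 5 4 7.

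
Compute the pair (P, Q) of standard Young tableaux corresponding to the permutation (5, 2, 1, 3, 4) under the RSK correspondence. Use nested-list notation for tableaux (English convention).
P = [[1, 3, 4], [2], [5]], Q = [[1, 4, 5], [2], [3]]

Insert each entry of the permutation into P by Schensted row insertion, recording in Q the position of each new cell.

Insert 5: appended to row 1. P = [[5]], Q = [[1]].
Insert 2: 2 bumps 5 from row 1; 5 starts row 2. P = [[2], [5]], Q = [[1], [2]].
Insert 1: 1 bumps 2 from row 1; 2 bumps 5 from row 2; 5 starts row 3. P = [[1], [2], [5]], Q = [[1], [2], [3]].
Insert 3: appended to row 1. P = [[1, 3], [2], [5]], Q = [[1, 4], [2], [3]].
Insert 4: appended to row 1. P = [[1, 3, 4], [2], [5]], Q = [[1, 4, 5], [2], [3]].

So P = [[1, 3, 4], [2], [5]], Q = [[1, 4, 5], [2], [3]].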